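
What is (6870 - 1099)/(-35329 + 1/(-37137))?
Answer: -214317627/1312013074 ≈ -0.16335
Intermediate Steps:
(6870 - 1099)/(-35329 + 1/(-37137)) = 5771/(-35329 - 1/37137) = 5771/(-1312013074/37137) = 5771*(-37137/1312013074) = -214317627/1312013074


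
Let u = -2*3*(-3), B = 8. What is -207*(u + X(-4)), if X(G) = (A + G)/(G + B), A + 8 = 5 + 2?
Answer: -13869/4 ≈ -3467.3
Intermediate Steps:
A = -1 (A = -8 + (5 + 2) = -8 + 7 = -1)
X(G) = (-1 + G)/(8 + G) (X(G) = (-1 + G)/(G + 8) = (-1 + G)/(8 + G))
u = 18 (u = -6*(-3) = 18)
-207*(u + X(-4)) = -207*(18 + (-1 - 4)/(8 - 4)) = -207*(18 - 5/4) = -207*67/4 = -13869/4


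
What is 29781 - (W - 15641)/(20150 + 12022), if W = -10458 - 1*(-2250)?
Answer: 136876883/4596 ≈ 29782.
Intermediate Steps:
W = -8208 (W = -10458 + 2250 = -8208)
29781 - (W - 15641)/(20150 + 12022) = 29781 - (-8208 - 15641)/(20150 + 12022) = 29781 - (-23849)/32172 = 29781 - 1*(-3407/4596) = 29781 + 3407/4596 = 136876883/4596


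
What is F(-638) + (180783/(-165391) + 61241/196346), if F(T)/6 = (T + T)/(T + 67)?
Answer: 234135148745339/18542574794306 ≈ 12.627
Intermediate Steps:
F(T) = 12*T/(67 + T) (F(T) = 6*((T + T)/(T + 67)) = 6*((2*T)/(67 + T)) = 6*(2*T/(67 + T)) = 12*T/(67 + T))
F(-638) + (180783/(-165391) + 61241/196346) = 12*(-638)/(67 - 638) + (180783/(-165391) + 61241/196346) = 12*(-638)/(-571) + (180783*(-1/165391) + 61241*(1/196346)) = 12*(-638)*(-1/571) + (-180783/165391 + 61241/196346) = 7656/571 - 25367308687/32473861286 = 234135148745339/18542574794306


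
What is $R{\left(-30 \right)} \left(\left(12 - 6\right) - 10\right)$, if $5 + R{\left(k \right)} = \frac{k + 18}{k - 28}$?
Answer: $\frac{556}{29} \approx 19.172$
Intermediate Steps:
$R{\left(k \right)} = -5 + \frac{18 + k}{-28 + k}$ ($R{\left(k \right)} = -5 + \frac{k + 18}{k - 28} = -5 + \frac{18 + k}{k - 28} = -5 + \frac{18 + k}{-28 + k}$)
$R{\left(-30 \right)} \left(\left(12 - 6\right) - 10\right) = \frac{2 \left(79 - -60\right)}{-28 - 30} \left(\left(12 - 6\right) - 10\right) = \frac{2 \left(79 + 60\right)}{-58} \left(6 - 10\right) = 2 \left(- \frac{1}{58}\right) 139 \left(-4\right) = \left(- \frac{139}{29}\right) \left(-4\right) = \frac{556}{29}$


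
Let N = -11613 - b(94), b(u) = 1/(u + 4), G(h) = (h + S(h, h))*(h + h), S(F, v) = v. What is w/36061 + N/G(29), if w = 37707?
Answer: -28609180471/11888301992 ≈ -2.4065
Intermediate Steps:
G(h) = 4*h² (G(h) = (h + h)*(h + h) = (2*h)*(2*h) = 4*h²)
b(u) = 1/(4 + u)
N = -1138075/98 (N = -11613 - 1/(4 + 94) = -11613 - 1/98 = -1138075/98 ≈ -11613.)
w/36061 + N/G(29) = 37707/36061 - 1138075/(98*(4*29²)) = 37707*(1/36061) - 1138075/(98*(4*841)) = 37707/36061 - 1138075/98/3364 = 37707/36061 - 1138075/98*1/3364 = 37707/36061 - 1138075/329672 = -28609180471/11888301992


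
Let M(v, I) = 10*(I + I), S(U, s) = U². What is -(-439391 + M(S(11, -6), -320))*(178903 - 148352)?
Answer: 13619360841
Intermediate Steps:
M(v, I) = 20*I (M(v, I) = 10*(2*I) = 20*I)
-(-439391 + M(S(11, -6), -320))*(178903 - 148352) = -(-439391 + 20*(-320))*(178903 - 148352) = -(-439391 - 6400)*30551 = -(-445791)*30551 = -1*(-13619360841) = 13619360841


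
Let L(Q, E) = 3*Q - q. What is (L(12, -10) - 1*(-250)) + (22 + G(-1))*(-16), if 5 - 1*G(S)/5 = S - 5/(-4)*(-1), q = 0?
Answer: -646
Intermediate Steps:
G(S) = 125/4 - 5*S (G(S) = 25 - 5*(S - 5/(-4)*(-1)) = 25 - 5*(S - 5*(-¼)*(-1)) = 25 - 5*(S + (5/4)*(-1)) = 25 - 5*(S - 5/4) = 25 - 5*(-5/4 + S) = 25 + (25/4 - 5*S) = 125/4 - 5*S)
L(Q, E) = 3*Q (L(Q, E) = 3*Q - 1*0 = 3*Q + 0 = 3*Q)
(L(12, -10) - 1*(-250)) + (22 + G(-1))*(-16) = (3*12 - 1*(-250)) + (22 + (125/4 - 5*(-1)))*(-16) = (36 + 250) + (22 + (125/4 + 5))*(-16) = 286 + (22 + 145/4)*(-16) = 286 + (233/4)*(-16) = 286 - 932 = -646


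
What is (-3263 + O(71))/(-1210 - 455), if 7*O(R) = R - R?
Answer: 3263/1665 ≈ 1.9598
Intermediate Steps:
O(R) = 0 (O(R) = (R - R)/7 = (1/7)*0 = 0)
(-3263 + O(71))/(-1210 - 455) = (-3263 + 0)/(-1210 - 455) = -3263/(-1665) = -3263*(-1/1665) = 3263/1665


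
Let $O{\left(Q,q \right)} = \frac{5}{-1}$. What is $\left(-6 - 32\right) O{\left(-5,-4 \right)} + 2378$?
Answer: $2568$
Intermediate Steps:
$O{\left(Q,q \right)} = -5$ ($O{\left(Q,q \right)} = 5 \left(-1\right) = -5$)
$\left(-6 - 32\right) O{\left(-5,-4 \right)} + 2378 = \left(-6 - 32\right) \left(-5\right) + 2378 = \left(-38\right) \left(-5\right) + 2378 = 190 + 2378 = 2568$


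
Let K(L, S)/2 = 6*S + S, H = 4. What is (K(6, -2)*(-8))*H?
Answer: 896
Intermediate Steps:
K(L, S) = 14*S (K(L, S) = 2*(6*S + S) = 2*(7*S) = 14*S)
(K(6, -2)*(-8))*H = ((14*(-2))*(-8))*4 = -28*(-8)*4 = 224*4 = 896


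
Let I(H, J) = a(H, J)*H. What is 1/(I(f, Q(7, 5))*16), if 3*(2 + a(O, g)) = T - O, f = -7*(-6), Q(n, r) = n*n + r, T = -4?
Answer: -1/11648 ≈ -8.5852e-5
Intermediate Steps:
Q(n, r) = r + n**2 (Q(n, r) = n**2 + r = r + n**2)
f = 42
a(O, g) = -10/3 - O/3 (a(O, g) = -2 + (-4 - O)/3 = -2 + (-4/3 - O/3) = -10/3 - O/3)
I(H, J) = H*(-10/3 - H/3) (I(H, J) = (-10/3 - H/3)*H = H*(-10/3 - H/3))
1/(I(f, Q(7, 5))*16) = 1/(-1/3*42*(10 + 42)*16) = 1/(-1/3*42*52*16) = 1/(-728*16) = 1/(-11648) = -1/11648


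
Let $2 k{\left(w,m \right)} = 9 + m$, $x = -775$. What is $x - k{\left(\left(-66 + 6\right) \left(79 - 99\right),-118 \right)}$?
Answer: $- \frac{1441}{2} \approx -720.5$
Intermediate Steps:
$k{\left(w,m \right)} = \frac{9}{2} + \frac{m}{2}$ ($k{\left(w,m \right)} = \frac{9 + m}{2} = \frac{9}{2} + \frac{m}{2}$)
$x - k{\left(\left(-66 + 6\right) \left(79 - 99\right),-118 \right)} = -775 - \left(\frac{9}{2} + \frac{1}{2} \left(-118\right)\right) = -775 - \left(\frac{9}{2} - 59\right) = -775 - - \frac{109}{2} = -775 + \frac{109}{2} = - \frac{1441}{2}$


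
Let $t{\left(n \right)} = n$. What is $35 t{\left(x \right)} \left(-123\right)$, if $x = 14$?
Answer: $-60270$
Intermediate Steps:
$35 t{\left(x \right)} \left(-123\right) = 35 \cdot 14 \left(-123\right) = 490 \left(-123\right) = -60270$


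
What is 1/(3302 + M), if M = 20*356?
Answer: 1/10422 ≈ 9.5951e-5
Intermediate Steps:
M = 7120
1/(3302 + M) = 1/(3302 + 7120) = 1/10422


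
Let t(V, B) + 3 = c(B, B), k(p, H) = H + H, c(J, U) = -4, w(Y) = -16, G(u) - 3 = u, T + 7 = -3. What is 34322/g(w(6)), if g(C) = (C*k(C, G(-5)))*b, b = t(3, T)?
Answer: -17161/224 ≈ -76.612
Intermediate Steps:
T = -10 (T = -7 - 3 = -10)
G(u) = 3 + u
k(p, H) = 2*H
t(V, B) = -7 (t(V, B) = -3 - 4 = -7)
b = -7
g(C) = 28*C (g(C) = (C*(2*(3 - 5)))*(-7) = (C*(2*(-2)))*(-7) = (C*(-4))*(-7) = -4*C*(-7) = 28*C)
34322/g(w(6)) = 34322/((28*(-16))) = 34322/(-448) = 34322*(-1/448) = -17161/224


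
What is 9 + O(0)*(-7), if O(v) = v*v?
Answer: 9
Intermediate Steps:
O(v) = v**2
9 + O(0)*(-7) = 9 + 0**2*(-7) = 9 + 0*(-7) = 9 + 0 = 9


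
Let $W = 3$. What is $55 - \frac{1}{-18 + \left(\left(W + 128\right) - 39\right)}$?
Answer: $\frac{4069}{74} \approx 54.987$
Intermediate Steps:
$55 - \frac{1}{-18 + \left(\left(W + 128\right) - 39\right)} = 55 - \frac{1}{-18 + \left(\left(3 + 128\right) - 39\right)} = 55 - \frac{1}{-18 + \left(131 - 39\right)} = 55 - \frac{1}{-18 + 92} = 55 - \frac{1}{74} = \frac{4069}{74}$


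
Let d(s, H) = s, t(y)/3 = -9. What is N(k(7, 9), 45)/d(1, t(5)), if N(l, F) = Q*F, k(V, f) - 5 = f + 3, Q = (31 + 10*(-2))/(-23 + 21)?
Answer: -495/2 ≈ -247.50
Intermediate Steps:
t(y) = -27 (t(y) = 3*(-9) = -27)
Q = -11/2 (Q = (31 - 20)/(-2) = 11*(-½) = -11/2 ≈ -5.5000)
k(V, f) = 8 + f (k(V, f) = 5 + (f + 3) = 5 + (3 + f) = 8 + f)
N(l, F) = -11*F/2
N(k(7, 9), 45)/d(1, t(5)) = -11/2*45/1 = -495/2*1 = -495/2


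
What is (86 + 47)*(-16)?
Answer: -2128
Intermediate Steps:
(86 + 47)*(-16) = 133*(-16) = -2128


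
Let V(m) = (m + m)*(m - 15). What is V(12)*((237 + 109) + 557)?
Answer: -65016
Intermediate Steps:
V(m) = 2*m*(-15 + m) (V(m) = (2*m)*(-15 + m) = 2*m*(-15 + m))
V(12)*((237 + 109) + 557) = (2*12*(-15 + 12))*((237 + 109) + 557) = (2*12*(-3))*(346 + 557) = -72*903 = -65016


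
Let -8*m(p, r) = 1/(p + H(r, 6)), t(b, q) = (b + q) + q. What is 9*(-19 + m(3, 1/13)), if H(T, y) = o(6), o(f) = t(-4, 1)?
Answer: -1377/8 ≈ -172.13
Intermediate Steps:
t(b, q) = b + 2*q
o(f) = -2 (o(f) = -4 + 2*1 = -4 + 2 = -2)
H(T, y) = -2
m(p, r) = -1/(8*(-2 + p)) (m(p, r) = -1/(8*(p - 2)) = -1/(8*(-2 + p)))
9*(-19 + m(3, 1/13)) = 9*(-19 - 1/(-16 + 8*3)) = 9*(-19 - 1/(-16 + 24)) = 9*(-19 - 1/8) = 9*(-19 - 1*⅛) = 9*(-19 - ⅛) = 9*(-153/8) = -1377/8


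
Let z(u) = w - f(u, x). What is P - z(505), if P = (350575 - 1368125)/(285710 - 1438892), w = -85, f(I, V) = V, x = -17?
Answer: 39716963/576591 ≈ 68.882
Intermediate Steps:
z(u) = -68 (z(u) = -85 - 1*(-17) = -85 + 17 = -68)
P = 508775/576591 (P = -1017550/(-1153182) = -1017550*(-1/1153182) = 508775/576591 ≈ 0.88238)
P - z(505) = 508775/576591 - 1*(-68) = 508775/576591 + 68 = 39716963/576591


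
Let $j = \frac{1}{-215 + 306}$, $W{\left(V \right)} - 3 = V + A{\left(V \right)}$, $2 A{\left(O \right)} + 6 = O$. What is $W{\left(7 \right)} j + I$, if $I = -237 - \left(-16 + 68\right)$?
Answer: $- \frac{7511}{26} \approx -288.88$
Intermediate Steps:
$A{\left(O \right)} = -3 + \frac{O}{2}$
$W{\left(V \right)} = \frac{3 V}{2}$ ($W{\left(V \right)} = 3 + \left(V + \left(-3 + \frac{V}{2}\right)\right) = 3 + \left(-3 + \frac{3 V}{2}\right) = \frac{3 V}{2}$)
$j = \frac{1}{91} \approx 0.010989$
$I = -289$ ($I = -237 - 52 = -289$)
$W{\left(7 \right)} j + I = \frac{3}{2} \cdot 7 \cdot \frac{1}{91} - 289 = \frac{21}{2} \cdot \frac{1}{91} - 289 = \frac{3}{26} - 289 = - \frac{7511}{26}$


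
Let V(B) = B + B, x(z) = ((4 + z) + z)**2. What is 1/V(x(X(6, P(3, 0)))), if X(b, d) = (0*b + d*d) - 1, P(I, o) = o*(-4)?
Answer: 1/8 ≈ 0.12500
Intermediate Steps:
P(I, o) = -4*o
X(b, d) = -1 + d**2 (X(b, d) = (0 + d**2) - 1 = d**2 - 1 = -1 + d**2)
x(z) = (4 + 2*z)**2
V(B) = 2*B
1/V(x(X(6, P(3, 0)))) = 1/(2*(4*(2 + (-1 + (-4*0)**2))**2)) = 1/(2*(4*(2 + (-1 + 0**2))**2)) = 1/(2*(4*(2 + (-1 + 0))**2)) = 1/(2*(4*(2 - 1)**2)) = 1/(2*(4*1**2)) = 1/(2*(4*1)) = 1/(2*4) = 1/8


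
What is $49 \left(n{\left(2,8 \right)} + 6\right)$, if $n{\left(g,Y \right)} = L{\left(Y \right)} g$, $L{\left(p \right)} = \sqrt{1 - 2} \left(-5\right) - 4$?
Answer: $-98 - 490 i \approx -98.0 - 490.0 i$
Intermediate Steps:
$L{\left(p \right)} = -4 - 5 i$ ($L{\left(p \right)} = \sqrt{-1} \left(-5\right) - 4 = i \left(-5\right) - 4 = - 5 i - 4 = -4 - 5 i$)
$n{\left(g,Y \right)} = g \left(-4 - 5 i\right)$ ($n{\left(g,Y \right)} = \left(-4 - 5 i\right) g = g \left(-4 - 5 i\right)$)
$49 \left(n{\left(2,8 \right)} + 6\right) = 49 \left(\left(-1\right) 2 \left(4 + 5 i\right) + 6\right) = 49 \left(\left(-8 - 10 i\right) + 6\right) = 49 \left(-2 - 10 i\right) = -98 - 490 i$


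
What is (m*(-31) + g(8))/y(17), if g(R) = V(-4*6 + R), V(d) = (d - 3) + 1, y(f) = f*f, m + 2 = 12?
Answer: -328/289 ≈ -1.1349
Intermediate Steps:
m = 10 (m = -2 + 12 = 10)
y(f) = f**2
V(d) = -2 + d (V(d) = (-3 + d) + 1 = -2 + d)
g(R) = -26 + R (g(R) = -2 + (-4*6 + R) = -2 + (-24 + R) = -26 + R)
(m*(-31) + g(8))/y(17) = (10*(-31) + (-26 + 8))/(17**2) = (-310 - 18)/289 = -328*1/289 = -328/289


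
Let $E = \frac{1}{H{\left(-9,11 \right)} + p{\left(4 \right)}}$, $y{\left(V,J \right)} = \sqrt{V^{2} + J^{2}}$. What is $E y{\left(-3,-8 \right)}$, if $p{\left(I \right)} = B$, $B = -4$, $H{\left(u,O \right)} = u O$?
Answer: $- \frac{\sqrt{73}}{103} \approx -0.082952$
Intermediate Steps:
$H{\left(u,O \right)} = O u$
$p{\left(I \right)} = -4$
$y{\left(V,J \right)} = \sqrt{J^{2} + V^{2}}$
$E = - \frac{1}{103}$ ($E = \frac{1}{11 \left(-9\right) - 4} = \frac{1}{-99 - 4} = \frac{1}{-103} = - \frac{1}{103} \approx -0.0097087$)
$E y{\left(-3,-8 \right)} = - \frac{\sqrt{\left(-8\right)^{2} + \left(-3\right)^{2}}}{103} = - \frac{\sqrt{64 + 9}}{103} = - \frac{\sqrt{73}}{103}$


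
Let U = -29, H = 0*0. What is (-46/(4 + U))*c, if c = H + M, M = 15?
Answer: 138/5 ≈ 27.600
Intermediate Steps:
H = 0
c = 15 (c = 0 + 15 = 15)
(-46/(4 + U))*c = (-46/(4 - 29))*15 = (-46/(-25))*15 = -1/25*(-46)*15 = (46/25)*15 = 138/5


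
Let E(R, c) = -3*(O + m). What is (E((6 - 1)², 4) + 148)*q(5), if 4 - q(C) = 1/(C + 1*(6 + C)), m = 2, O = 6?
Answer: 1953/4 ≈ 488.25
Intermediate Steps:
q(C) = 4 - 1/(6 + 2*C) (q(C) = 4 - 1/(C + 1*(6 + C)) = 4 - 1/(C + (6 + C)) = 4 - 1/(6 + 2*C))
E(R, c) = -24 (E(R, c) = -3*(6 + 2) = -3*8 = -24)
(E((6 - 1)², 4) + 148)*q(5) = (-24 + 148)*((23 + 8*5)/(2*(3 + 5))) = 124*((½)*(23 + 40)/8) = 124*((½)*(⅛)*63) = 124*(63/16) = 1953/4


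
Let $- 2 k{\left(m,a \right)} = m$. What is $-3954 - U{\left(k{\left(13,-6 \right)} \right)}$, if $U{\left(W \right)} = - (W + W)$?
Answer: $-3967$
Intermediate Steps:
$k{\left(m,a \right)} = - \frac{m}{2}$
$U{\left(W \right)} = - 2 W$
$-3954 - U{\left(k{\left(13,-6 \right)} \right)} = -3954 - - 2 \left(\left(- \frac{1}{2}\right) 13\right) = -3954 - \left(-2\right) \left(- \frac{13}{2}\right) = -3954 - 13 = -3967$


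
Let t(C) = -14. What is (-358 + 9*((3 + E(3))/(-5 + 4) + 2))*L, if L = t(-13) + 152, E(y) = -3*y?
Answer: -39468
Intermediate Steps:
L = 138 (L = -14 + 152 = 138)
(-358 + 9*((3 + E(3))/(-5 + 4) + 2))*L = (-358 + 9*((3 - 3*3)/(-5 + 4) + 2))*138 = (-358 + 9*((3 - 9)/(-1) + 2))*138 = (-358 + 9*(-6*(-1) + 2))*138 = (-358 + 9*(6 + 2))*138 = (-358 + 9*8)*138 = (-358 + 72)*138 = -286*138 = -39468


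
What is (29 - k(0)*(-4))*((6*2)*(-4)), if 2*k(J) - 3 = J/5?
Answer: -1680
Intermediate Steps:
k(J) = 3/2 + J/10 (k(J) = 3/2 + (J/5)/2 = 3/2 + J/10)
(29 - k(0)*(-4))*((6*2)*(-4)) = (29 - (3/2 + (⅒)*0)*(-4))*((6*2)*(-4)) = (29 - (3/2 + 0)*(-4))*(12*(-4)) = (29 - 1*3/2*(-4))*(-48) = (29 - 3/2*(-4))*(-48) = (29 + 6)*(-48) = 35*(-48) = -1680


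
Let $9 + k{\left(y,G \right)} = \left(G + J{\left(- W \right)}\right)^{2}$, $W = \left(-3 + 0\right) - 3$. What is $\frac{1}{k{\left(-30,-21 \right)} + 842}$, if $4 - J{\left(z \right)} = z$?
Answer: $\frac{1}{1362} \approx 0.00073421$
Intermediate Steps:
$W = -6$ ($W = -3 - 3 = -6$)
$J{\left(z \right)} = 4 - z$
$k{\left(y,G \right)} = -9 + \left(-2 + G\right)^{2}$ ($k{\left(y,G \right)} = -9 + \left(G + \left(4 - \left(-1\right) \left(-6\right)\right)\right)^{2} = -9 + \left(G + \left(4 - 6\right)\right)^{2} = -9 + \left(G - 2\right)^{2} = -9 + \left(-2 + G\right)^{2}$)
$\frac{1}{k{\left(-30,-21 \right)} + 842} = \frac{1}{\left(-9 + \left(-2 - 21\right)^{2}\right) + 842} = \frac{1}{\left(-9 + \left(-23\right)^{2}\right) + 842} = \frac{1}{\left(-9 + 529\right) + 842} = \frac{1}{520 + 842} = \frac{1}{1362}$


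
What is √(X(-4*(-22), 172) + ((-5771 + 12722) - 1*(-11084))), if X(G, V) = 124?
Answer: √18159 ≈ 134.76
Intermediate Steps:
√(X(-4*(-22), 172) + ((-5771 + 12722) - 1*(-11084))) = √(124 + ((-5771 + 12722) - 1*(-11084))) = √(124 + (6951 + 11084)) = √(124 + 18035) = √18159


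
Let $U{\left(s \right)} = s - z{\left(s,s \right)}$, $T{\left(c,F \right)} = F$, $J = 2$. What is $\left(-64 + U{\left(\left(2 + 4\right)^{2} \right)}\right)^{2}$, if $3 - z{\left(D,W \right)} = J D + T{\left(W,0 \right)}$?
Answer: $1681$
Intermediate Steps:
$z{\left(D,W \right)} = 3 - 2 D$ ($z{\left(D,W \right)} = 3 - \left(2 D + 0\right) = 3 - 2 D$)
$U{\left(s \right)} = -3 + 3 s$ ($U{\left(s \right)} = s - \left(3 - 2 s\right) = s + \left(-3 + 2 s\right) = -3 + 3 s$)
$\left(-64 + U{\left(\left(2 + 4\right)^{2} \right)}\right)^{2} = \left(-64 - \left(3 - 3 \left(2 + 4\right)^{2}\right)\right)^{2} = \left(-64 - \left(3 - 3 \cdot 6^{2}\right)\right)^{2} = \left(-64 + \left(-3 + 3 \cdot 36\right)\right)^{2} = \left(-64 + \left(-3 + 108\right)\right)^{2} = \left(-64 + 105\right)^{2} = 41^{2} = 1681$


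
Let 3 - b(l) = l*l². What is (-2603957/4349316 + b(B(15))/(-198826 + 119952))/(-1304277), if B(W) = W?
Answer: 95359305433/223714775661068484 ≈ 4.2625e-7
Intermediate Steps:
b(l) = 3 - l³ (b(l) = 3 - l*l² = 3 - l³)
(-2603957/4349316 + b(B(15))/(-198826 + 119952))/(-1304277) = (-2603957/4349316 + (3 - 1*15³)/(-198826 + 119952))/(-1304277) = (-2603957*1/4349316 + (3 - 1*3375)/(-78874))*(-1/1304277) = (-2603957/4349316 + (3 - 3375)*(-1/78874))*(-1/1304277) = (-2603957/4349316 - 3372*(-1/78874))*(-1/1304277) = (-2603957/4349316 + 1686/39437)*(-1/1304277) = -95359305433/171523975092*(-1/1304277) = 95359305433/223714775661068484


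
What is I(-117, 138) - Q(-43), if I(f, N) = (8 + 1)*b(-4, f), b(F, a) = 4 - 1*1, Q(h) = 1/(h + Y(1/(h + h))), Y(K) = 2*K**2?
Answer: 4297049/159013 ≈ 27.023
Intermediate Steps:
Q(h) = 1/(h + 1/(2*h**2)) (Q(h) = 1/(h + 2*(1/(h + h))**2) = 1/(h + 2*(1/(2*h))**2) = 1/(h + 2*(1/(4*h**2))) = 1/(h + 1/(2*h**2)))
b(F, a) = 3 (b(F, a) = 4 - 1 = 3)
I(f, N) = 27 (I(f, N) = (8 + 1)*3 = 9*3 = 27)
I(-117, 138) - Q(-43) = 27 - 2*(-43)**2/(1 + 2*(-43)**3) = 27 - 2*1849/(1 + 2*(-79507)) = 27 - 2*1849/(1 - 159014) = 27 - 2*1849/(-159013) = 27 - 2*1849*(-1)/159013 = 27 - 1*(-3698/159013) = 27 + 3698/159013 = 4297049/159013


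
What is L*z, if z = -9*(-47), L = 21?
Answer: 8883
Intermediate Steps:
z = 423
L*z = 21*423 = 8883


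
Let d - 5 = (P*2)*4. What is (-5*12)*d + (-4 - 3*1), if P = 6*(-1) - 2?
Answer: 3533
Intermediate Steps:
P = -8 (P = -6 - 2 = -8)
d = -59 (d = 5 - 8*2*4 = 5 - 16*4 = 5 - 64 = -59)
(-5*12)*d + (-4 - 3*1) = -5*12*(-59) + (-4 - 3*1) = -60*(-59) + (-4 - 3) = 3540 - 7 = 3533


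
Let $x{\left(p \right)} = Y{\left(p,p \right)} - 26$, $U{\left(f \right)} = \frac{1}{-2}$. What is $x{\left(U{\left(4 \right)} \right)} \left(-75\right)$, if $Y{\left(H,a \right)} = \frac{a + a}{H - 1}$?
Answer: $1900$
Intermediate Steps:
$U{\left(f \right)} = - \frac{1}{2}$
$Y{\left(H,a \right)} = \frac{2 a}{-1 + H}$
$x{\left(p \right)} = -26 + \frac{2 p}{-1 + p}$ ($x{\left(p \right)} = \frac{2 p}{-1 + p} - 26 = -26 + \frac{2 p}{-1 + p}$)
$x{\left(U{\left(4 \right)} \right)} \left(-75\right) = \frac{2 \left(13 - -6\right)}{-1 - \frac{1}{2}} \left(-75\right) = \frac{2 \left(13 + 6\right)}{- \frac{3}{2}} \left(-75\right) = 2 \left(- \frac{2}{3}\right) 19 \left(-75\right) = \left(- \frac{76}{3}\right) \left(-75\right) = 1900$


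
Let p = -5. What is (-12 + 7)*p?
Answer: 25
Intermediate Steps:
(-12 + 7)*p = (-12 + 7)*(-5) = -5*(-5) = 25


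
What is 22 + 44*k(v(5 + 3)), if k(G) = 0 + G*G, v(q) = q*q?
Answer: 180246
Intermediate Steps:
v(q) = q**2
k(G) = G**2 (k(G) = 0 + G**2 = G**2)
22 + 44*k(v(5 + 3)) = 22 + 44*((5 + 3)**2)**2 = 22 + 44*(8**2)**2 = 22 + 44*64**2 = 22 + 44*4096 = 22 + 180224 = 180246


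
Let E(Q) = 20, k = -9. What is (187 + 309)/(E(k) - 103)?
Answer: -496/83 ≈ -5.9759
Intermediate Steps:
(187 + 309)/(E(k) - 103) = (187 + 309)/(20 - 103) = 496/(-83) = 496*(-1/83) = -496/83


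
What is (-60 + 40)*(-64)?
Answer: 1280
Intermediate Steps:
(-60 + 40)*(-64) = -20*(-64) = 1280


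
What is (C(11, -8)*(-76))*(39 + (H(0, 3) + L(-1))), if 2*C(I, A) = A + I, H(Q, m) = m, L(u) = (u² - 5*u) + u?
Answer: -5358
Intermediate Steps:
L(u) = u² - 4*u
C(I, A) = A/2 + I/2 (C(I, A) = (A + I)/2 = A/2 + I/2)
(C(11, -8)*(-76))*(39 + (H(0, 3) + L(-1))) = (((½)*(-8) + (½)*11)*(-76))*(39 + (3 - (-4 - 1))) = ((-4 + 11/2)*(-76))*(39 + (3 - 1*(-5))) = ((3/2)*(-76))*(39 + (3 + 5)) = -114*(39 + 8) = -114*47 = -5358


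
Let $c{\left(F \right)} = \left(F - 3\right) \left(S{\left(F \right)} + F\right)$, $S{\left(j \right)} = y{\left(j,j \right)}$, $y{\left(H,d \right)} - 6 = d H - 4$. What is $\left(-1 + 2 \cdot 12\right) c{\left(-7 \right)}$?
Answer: $-10120$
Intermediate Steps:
$y{\left(H,d \right)} = 2 + H d$ ($y{\left(H,d \right)} = 6 + \left(d H - 4\right) = 6 + \left(H d - 4\right) = 6 + \left(-4 + H d\right) = 2 + H d$)
$S{\left(j \right)} = 2 + j^{2}$ ($S{\left(j \right)} = 2 + j j = 2 + j^{2}$)
$c{\left(F \right)} = \left(-3 + F\right) \left(2 + F + F^{2}\right)$ ($c{\left(F \right)} = \left(F - 3\right) \left(\left(2 + F^{2}\right) + F\right) = \left(-3 + F\right) \left(2 + F + F^{2}\right)$)
$\left(-1 + 2 \cdot 12\right) c{\left(-7 \right)} = \left(-1 + 2 \cdot 12\right) \left(-6 + \left(-7\right)^{3} - -7 - 2 \left(-7\right)^{2}\right) = \left(-1 + 24\right) \left(-6 - 343 + 7 - 98\right) = 23 \left(-6 - 343 + 7 - 98\right) = 23 \left(-440\right) = -10120$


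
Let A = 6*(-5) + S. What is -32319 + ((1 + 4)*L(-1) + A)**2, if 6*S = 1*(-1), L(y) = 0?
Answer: -1130723/36 ≈ -31409.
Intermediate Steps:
S = -1/6 (S = (1*(-1))/6 = (1/6)*(-1) = -1/6 ≈ -0.16667)
A = -181/6 (A = 6*(-5) - 1/6 = -30 - 1/6 = -181/6 ≈ -30.167)
-32319 + ((1 + 4)*L(-1) + A)**2 = -32319 + ((1 + 4)*0 - 181/6)**2 = -32319 + (5*0 - 181/6)**2 = -32319 + (0 - 181/6)**2 = -32319 + (-181/6)**2 = -32319 + 32761/36 = -1130723/36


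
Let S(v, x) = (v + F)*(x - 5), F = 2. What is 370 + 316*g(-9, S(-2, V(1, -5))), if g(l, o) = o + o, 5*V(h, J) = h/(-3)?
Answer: 370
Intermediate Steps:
V(h, J) = -h/15 (V(h, J) = (h/(-3))/5 = (h*(-⅓))/5 = (-h/3)/5 = -h/15)
S(v, x) = (-5 + x)*(2 + v) (S(v, x) = (v + 2)*(x - 5) = (2 + v)*(-5 + x) = (-5 + x)*(2 + v))
g(l, o) = 2*o
370 + 316*g(-9, S(-2, V(1, -5))) = 370 + 316*(2*(-10 - 5*(-2) + 2*(-1/15*1) - (-2)/15)) = 370 + 316*(2*(-10 + 10 + 2*(-1/15) - 2*(-1/15))) = 370 + 316*(2*(-10 + 10 - 2/15 + 2/15)) = 370 + 316*(2*0) = 370 + 316*0 = 370 + 0 = 370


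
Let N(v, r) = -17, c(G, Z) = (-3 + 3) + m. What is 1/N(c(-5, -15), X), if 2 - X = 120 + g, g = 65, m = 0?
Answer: -1/17 ≈ -0.058824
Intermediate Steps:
c(G, Z) = 0 (c(G, Z) = (-3 + 3) + 0 = 0 + 0 = 0)
X = -183 (X = 2 - (120 + 65) = 2 - 1*185 = 2 - 185 = -183)
1/N(c(-5, -15), X) = 1/(-17) = -1/17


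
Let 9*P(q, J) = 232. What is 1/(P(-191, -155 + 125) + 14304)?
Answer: 9/128968 ≈ 6.9785e-5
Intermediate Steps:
P(q, J) = 232/9 (P(q, J) = (1/9)*232 = 232/9)
1/(P(-191, -155 + 125) + 14304) = 1/(232/9 + 14304) = 1/(128968/9) = 9/128968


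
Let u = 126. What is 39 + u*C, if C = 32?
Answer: 4071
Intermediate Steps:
39 + u*C = 39 + 126*32 = 39 + 4032 = 4071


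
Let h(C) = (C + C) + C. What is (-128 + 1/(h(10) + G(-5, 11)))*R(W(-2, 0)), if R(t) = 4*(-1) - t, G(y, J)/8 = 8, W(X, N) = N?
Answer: 24062/47 ≈ 511.96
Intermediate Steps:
G(y, J) = 64 (G(y, J) = 8*8 = 64)
R(t) = -4 - t
h(C) = 3*C (h(C) = 2*C + C = 3*C)
(-128 + 1/(h(10) + G(-5, 11)))*R(W(-2, 0)) = (-128 + 1/(3*10 + 64))*(-4 - 1*0) = (-128 + 1/(30 + 64))*(-4 + 0) = (-128 + 1/94)*(-4) = -12031/94*(-4) = 24062/47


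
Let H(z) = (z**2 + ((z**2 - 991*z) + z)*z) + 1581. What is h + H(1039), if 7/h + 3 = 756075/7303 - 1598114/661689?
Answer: 522281543410953089/9675888568 ≈ 5.3978e+7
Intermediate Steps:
h = 690330681/9675888568 (h = 7/(-3 + (756075/7303 - 1598114/661689)) = 7/(-3 + (756075*(1/7303) - 1598114*1/661689)) = 7/(-3 + (756075/7303 - 228302/94527)) = 7/(-3 + 69802212019/690330681) = 7/(67731219976/690330681) = 7*(690330681/67731219976) = 690330681/9675888568 ≈ 0.071345)
H(z) = 1581 + z**2 + z*(z**2 - 990*z) (H(z) = (z**2 + (z**2 - 990*z)*z) + 1581 = (z**2 + z*(z**2 - 990*z)) + 1581 = 1581 + z**2 + z*(z**2 - 990*z))
h + H(1039) = 690330681/9675888568 + (1581 + 1039**3 - 989*1039**2) = 690330681/9675888568 + (1581 + 1121622319 - 989*1079521) = 690330681/9675888568 + (1581 + 1121622319 - 1067646269) = 690330681/9675888568 + 53977631 = 522281543410953089/9675888568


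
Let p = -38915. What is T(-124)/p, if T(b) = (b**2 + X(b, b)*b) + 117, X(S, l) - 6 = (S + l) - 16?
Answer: -9497/7783 ≈ -1.2202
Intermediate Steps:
X(S, l) = -10 + S + l (X(S, l) = 6 + ((S + l) - 16) = 6 + (-16 + S + l) = -10 + S + l)
T(b) = 117 + b**2 + b*(-10 + 2*b) (T(b) = (b**2 + (-10 + b + b)*b) + 117 = (b**2 + (-10 + 2*b)*b) + 117 = (b**2 + b*(-10 + 2*b)) + 117 = 117 + b**2 + b*(-10 + 2*b))
T(-124)/p = (117 - 10*(-124) + 3*(-124)**2)/(-38915) = (117 + 1240 + 3*15376)*(-1/38915) = (117 + 1240 + 46128)*(-1/38915) = 47485*(-1/38915) = -9497/7783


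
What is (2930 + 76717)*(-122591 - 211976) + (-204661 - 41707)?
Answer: -26647504217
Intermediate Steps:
(2930 + 76717)*(-122591 - 211976) + (-204661 - 41707) = 79647*(-334567) - 246368 = -26647257849 - 246368 = -26647504217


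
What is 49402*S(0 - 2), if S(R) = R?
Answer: -98804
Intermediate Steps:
49402*S(0 - 2) = 49402*(0 - 2) = 49402*(-2) = -98804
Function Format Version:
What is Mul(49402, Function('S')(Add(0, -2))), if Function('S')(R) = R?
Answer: -98804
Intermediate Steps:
Mul(49402, Function('S')(Add(0, -2))) = Mul(49402, Add(0, -2)) = Mul(49402, -2) = -98804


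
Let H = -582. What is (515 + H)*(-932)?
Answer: 62444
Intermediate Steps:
(515 + H)*(-932) = (515 - 582)*(-932) = -67*(-932) = 62444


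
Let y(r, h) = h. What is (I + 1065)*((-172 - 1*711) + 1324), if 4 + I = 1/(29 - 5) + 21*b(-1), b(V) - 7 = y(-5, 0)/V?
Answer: 4261971/8 ≈ 5.3275e+5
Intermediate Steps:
b(V) = 7 (b(V) = 7 + 0/V = 7 + 0 = 7)
I = 3433/24 (I = -4 + (1/(29 - 5) + 21*7) = -4 + (1/24 + 147) = -4 + 3529/24 = 3433/24 ≈ 143.04)
(I + 1065)*((-172 - 1*711) + 1324) = (3433/24 + 1065)*((-172 - 1*711) + 1324) = 28993*((-172 - 711) + 1324)/24 = 28993*(-883 + 1324)/24 = (28993/24)*441 = 4261971/8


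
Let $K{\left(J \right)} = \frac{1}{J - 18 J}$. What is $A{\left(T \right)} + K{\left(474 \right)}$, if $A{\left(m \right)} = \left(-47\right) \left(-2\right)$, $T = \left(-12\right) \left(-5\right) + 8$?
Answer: $\frac{757451}{8058} \approx 94.0$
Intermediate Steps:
$K{\left(J \right)} = - \frac{1}{17 J}$ ($K{\left(J \right)} = \frac{1}{\left(-17\right) J} = - \frac{1}{17 J}$)
$T = 68$ ($T = 60 + 8 = 68$)
$A{\left(m \right)} = 94$
$A{\left(T \right)} + K{\left(474 \right)} = 94 - \frac{1}{17 \cdot 474} = 94 - \frac{1}{8058} = \frac{757451}{8058}$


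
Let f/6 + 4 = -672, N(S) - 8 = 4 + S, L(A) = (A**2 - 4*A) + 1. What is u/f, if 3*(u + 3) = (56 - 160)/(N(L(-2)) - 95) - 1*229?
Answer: 4139/212940 ≈ 0.019437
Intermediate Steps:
L(A) = 1 + A**2 - 4*A
N(S) = 12 + S (N(S) = 8 + (4 + S) = 12 + S)
f = -4056 (f = -24 + 6*(-672) = -24 - 4032 = -4056)
u = -8278/105 (u = -3 + ((56 - 160)/((12 + (1 + (-2)**2 - 4*(-2))) - 95) - 1*229)/3 = -3 + (-104/((12 + (1 + 4 + 8)) - 95) - 229)/3 = -3 + (-104/((12 + 13) - 95) - 229)/3 = -3 + (-104/(25 - 95) - 229)/3 = -3 + (-104/(-70) - 229)/3 = -3 + (-104*(-1/70) - 229)/3 = -3 + (52/35 - 229)/3 = -3 + (1/3)*(-7963/35) = -3 - 7963/105 = -8278/105 ≈ -78.838)
u/f = -8278/105/(-4056) = -8278/105*(-1/4056) = 4139/212940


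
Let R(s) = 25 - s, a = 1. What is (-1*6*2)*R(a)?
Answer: -288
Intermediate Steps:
(-1*6*2)*R(a) = (-1*6*2)*(25 - 1*1) = (-6*2)*(25 - 1) = -12*24 = -288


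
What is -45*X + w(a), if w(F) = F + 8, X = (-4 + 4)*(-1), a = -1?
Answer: 7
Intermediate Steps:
X = 0 (X = 0*(-1) = 0)
w(F) = 8 + F
-45*X + w(a) = -45*0 + (8 - 1) = 0 + 7 = 7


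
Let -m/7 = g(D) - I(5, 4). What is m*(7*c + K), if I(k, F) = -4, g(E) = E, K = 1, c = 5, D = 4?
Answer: -2016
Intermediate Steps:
m = -56 (m = -7*(4 - 1*(-4)) = -7*(4 + 4) = -7*8 = -56)
m*(7*c + K) = -56*(7*5 + 1) = -56*(35 + 1) = -56*36 = -2016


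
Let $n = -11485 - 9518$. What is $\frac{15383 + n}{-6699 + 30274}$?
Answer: $- \frac{1124}{4715} \approx -0.23839$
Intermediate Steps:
$n = -21003$ ($n = -11485 - 9518 = -21003$)
$\frac{15383 + n}{-6699 + 30274} = \frac{15383 - 21003}{-6699 + 30274} = - \frac{5620}{23575} = \left(-5620\right) \frac{1}{23575} = - \frac{1124}{4715}$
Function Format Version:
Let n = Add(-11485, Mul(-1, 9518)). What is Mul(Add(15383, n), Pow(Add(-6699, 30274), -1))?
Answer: Rational(-1124, 4715) ≈ -0.23839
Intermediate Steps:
n = -21003 (n = Add(-11485, -9518) = -21003)
Mul(Add(15383, n), Pow(Add(-6699, 30274), -1)) = Mul(Add(15383, -21003), Pow(Add(-6699, 30274), -1)) = Mul(-5620, Pow(23575, -1)) = Mul(-5620, Rational(1, 23575)) = Rational(-1124, 4715)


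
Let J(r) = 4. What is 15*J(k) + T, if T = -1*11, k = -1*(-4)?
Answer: 49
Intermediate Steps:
k = 4
T = -11
15*J(k) + T = 15*4 - 11 = 60 - 11 = 49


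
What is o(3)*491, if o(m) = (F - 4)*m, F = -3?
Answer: -10311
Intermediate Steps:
o(m) = -7*m (o(m) = (-3 - 4)*m = -7*m)
o(3)*491 = -7*3*491 = -21*491 = -10311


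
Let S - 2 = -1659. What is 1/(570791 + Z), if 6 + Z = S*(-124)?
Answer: 1/776253 ≈ 1.2882e-6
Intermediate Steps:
S = -1657 (S = 2 - 1659 = -1657)
Z = 205462 (Z = -6 - 1657*(-124) = -6 + 205468 = 205462)
1/(570791 + Z) = 1/(570791 + 205462) = 1/776253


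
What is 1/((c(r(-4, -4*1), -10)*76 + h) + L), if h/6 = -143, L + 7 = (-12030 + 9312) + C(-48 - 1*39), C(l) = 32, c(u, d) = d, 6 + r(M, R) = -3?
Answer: -1/4311 ≈ -0.00023196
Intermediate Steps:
r(M, R) = -9 (r(M, R) = -6 - 3 = -9)
L = -2693 (L = -7 + ((-12030 + 9312) + 32) = -7 + (-2718 + 32) = -7 - 2686 = -2693)
h = -858 (h = 6*(-143) = -858)
1/((c(r(-4, -4*1), -10)*76 + h) + L) = 1/((-10*76 - 858) - 2693) = 1/((-760 - 858) - 2693) = 1/(-1618 - 2693) = 1/(-4311) = -1/4311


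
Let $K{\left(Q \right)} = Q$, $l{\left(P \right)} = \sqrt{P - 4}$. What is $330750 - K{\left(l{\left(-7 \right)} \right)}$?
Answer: $330750 - i \sqrt{11} \approx 3.3075 \cdot 10^{5} - 3.3166 i$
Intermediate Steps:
$l{\left(P \right)} = \sqrt{-4 + P}$
$330750 - K{\left(l{\left(-7 \right)} \right)} = 330750 - \sqrt{-4 - 7} = 330750 - \sqrt{-11} = 330750 - i \sqrt{11}$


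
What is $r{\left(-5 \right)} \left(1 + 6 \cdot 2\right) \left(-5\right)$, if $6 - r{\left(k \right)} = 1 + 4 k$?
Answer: $-1625$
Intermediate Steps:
$r{\left(k \right)} = 5 - 4 k$ ($r{\left(k \right)} = 6 - \left(1 + 4 k\right) = 5 - 4 k$)
$r{\left(-5 \right)} \left(1 + 6 \cdot 2\right) \left(-5\right) = \left(5 - -20\right) \left(1 + 6 \cdot 2\right) \left(-5\right) = \left(5 + 20\right) \left(1 + 12\right) \left(-5\right) = 25 \cdot 13 \left(-5\right) = 325 \left(-5\right) = -1625$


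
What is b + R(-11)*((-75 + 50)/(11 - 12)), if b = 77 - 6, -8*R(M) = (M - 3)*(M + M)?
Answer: -1783/2 ≈ -891.50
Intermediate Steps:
R(M) = -M*(-3 + M)/4 (R(M) = -(M - 3)*(M + M)/8 = -(-3 + M)*2*M/8 = -M*(-3 + M)/4)
b = 71
b + R(-11)*((-75 + 50)/(11 - 12)) = 71 + ((¼)*(-11)*(3 - 1*(-11)))*((-75 + 50)/(11 - 12)) = 71 + ((¼)*(-11)*(3 + 11))*(-25/(-1)) = 71 + ((¼)*(-11)*14)*(-25*(-1)) = 71 - 77/2*25 = 71 - 1925/2 = -1783/2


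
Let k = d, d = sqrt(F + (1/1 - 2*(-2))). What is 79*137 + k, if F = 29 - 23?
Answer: 10823 + sqrt(11) ≈ 10826.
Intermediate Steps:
F = 6
d = sqrt(11) (d = sqrt(6 + (1/1 - 2*(-2))) = sqrt(6 + (1 + 4)) = sqrt(6 + 5) = sqrt(11) ≈ 3.3166)
k = sqrt(11) ≈ 3.3166
79*137 + k = 79*137 + sqrt(11) = 10823 + sqrt(11)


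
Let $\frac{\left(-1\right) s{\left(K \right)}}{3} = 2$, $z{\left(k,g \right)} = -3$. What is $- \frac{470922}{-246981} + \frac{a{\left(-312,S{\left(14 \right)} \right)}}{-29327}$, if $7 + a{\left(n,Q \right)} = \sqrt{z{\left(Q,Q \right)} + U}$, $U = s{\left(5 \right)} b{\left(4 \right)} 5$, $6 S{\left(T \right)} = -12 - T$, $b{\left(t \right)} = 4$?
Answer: $\frac{4604152787}{2414403929} - \frac{i \sqrt{123}}{29327} \approx 1.907 - 0.00037817 i$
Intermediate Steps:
$s{\left(K \right)} = -6$ ($s{\left(K \right)} = \left(-3\right) 2 = -6$)
$S{\left(T \right)} = -2 - \frac{T}{6}$ ($S{\left(T \right)} = \frac{-12 - T}{6} = -2 - \frac{T}{6}$)
$U = -120$ ($U = \left(-6\right) 4 \cdot 5 = \left(-24\right) 5 = -120$)
$a{\left(n,Q \right)} = -7 + i \sqrt{123}$ ($a{\left(n,Q \right)} = -7 + \sqrt{-3 - 120} = -7 + \sqrt{-123} = -7 + i \sqrt{123}$)
$- \frac{470922}{-246981} + \frac{a{\left(-312,S{\left(14 \right)} \right)}}{-29327} = - \frac{470922}{-246981} + \frac{-7 + i \sqrt{123}}{-29327} = \left(-470922\right) \left(- \frac{1}{246981}\right) + \left(-7 + i \sqrt{123}\right) \left(- \frac{1}{29327}\right) = \frac{156974}{82327} + \left(\frac{7}{29327} - \frac{i \sqrt{123}}{29327}\right) = \frac{4604152787}{2414403929} - \frac{i \sqrt{123}}{29327}$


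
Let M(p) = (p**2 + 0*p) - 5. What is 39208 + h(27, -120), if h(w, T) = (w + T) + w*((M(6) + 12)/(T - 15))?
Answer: 195532/5 ≈ 39106.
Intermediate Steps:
M(p) = -5 + p**2 (M(p) = (p**2 + 0) - 5 = p**2 - 5 = -5 + p**2)
h(w, T) = T + w + 43*w/(-15 + T) (h(w, T) = (w + T) + w*(((-5 + 6**2) + 12)/(T - 15)) = (T + w) + w*(((-5 + 36) + 12)/(-15 + T)) = (T + w) + w*((31 + 12)/(-15 + T)) = (T + w) + w*(43/(-15 + T)) = (T + w) + 43*w/(-15 + T) = T + w + 43*w/(-15 + T))
39208 + h(27, -120) = 39208 + ((-120)**2 - 15*(-120) + 28*27 - 120*27)/(-15 - 120) = 39208 + (14400 + 1800 + 756 - 3240)/(-135) = 39208 - 1/135*13716 = 39208 - 508/5 = 195532/5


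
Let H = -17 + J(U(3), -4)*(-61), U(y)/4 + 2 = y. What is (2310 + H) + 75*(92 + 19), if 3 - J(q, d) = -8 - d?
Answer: 10191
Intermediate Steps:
U(y) = -8 + 4*y
J(q, d) = 11 + d (J(q, d) = 3 - (-8 - d) = 3 + (8 + d) = 11 + d)
H = -444 (H = -17 + (11 - 4)*(-61) = -17 + 7*(-61) = -17 - 427 = -444)
(2310 + H) + 75*(92 + 19) = (2310 - 444) + 75*(92 + 19) = 1866 + 75*111 = 1866 + 8325 = 10191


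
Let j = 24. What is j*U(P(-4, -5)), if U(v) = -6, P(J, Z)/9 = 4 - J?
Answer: -144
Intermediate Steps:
P(J, Z) = 36 - 9*J (P(J, Z) = 9*(4 - J) = 36 - 9*J)
j*U(P(-4, -5)) = 24*(-6) = -144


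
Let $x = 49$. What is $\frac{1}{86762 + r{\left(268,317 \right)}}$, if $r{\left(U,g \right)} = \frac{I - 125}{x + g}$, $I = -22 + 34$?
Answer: $\frac{366}{31754779} \approx 1.1526 \cdot 10^{-5}$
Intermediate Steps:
$I = 12$
$r{\left(U,g \right)} = - \frac{113}{49 + g}$ ($r{\left(U,g \right)} = \frac{12 - 125}{49 + g} = - \frac{113}{49 + g}$)
$\frac{1}{86762 + r{\left(268,317 \right)}} = \frac{1}{86762 - \frac{113}{49 + 317}} = \frac{1}{86762 - \frac{113}{366}} = \frac{1}{\frac{31754779}{366}} = \frac{366}{31754779}$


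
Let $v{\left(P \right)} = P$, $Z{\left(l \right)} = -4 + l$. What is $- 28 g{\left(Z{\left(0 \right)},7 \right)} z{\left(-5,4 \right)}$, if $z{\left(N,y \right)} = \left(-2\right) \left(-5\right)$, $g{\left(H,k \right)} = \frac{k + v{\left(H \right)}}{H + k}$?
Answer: $-280$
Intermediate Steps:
$g{\left(H,k \right)} = 1$ ($g{\left(H,k \right)} = \frac{k + H}{H + k} = \frac{H + k}{H + k} = 1$)
$z{\left(N,y \right)} = 10$
$- 28 g{\left(Z{\left(0 \right)},7 \right)} z{\left(-5,4 \right)} = \left(-28\right) 1 \cdot 10 = \left(-28\right) 10 = -280$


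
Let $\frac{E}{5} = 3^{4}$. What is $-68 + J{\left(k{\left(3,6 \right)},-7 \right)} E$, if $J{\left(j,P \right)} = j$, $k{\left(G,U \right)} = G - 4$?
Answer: $-473$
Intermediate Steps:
$k{\left(G,U \right)} = -4 + G$
$E = 405$ ($E = 5 \cdot 3^{4} = 5 \cdot 81 = 405$)
$-68 + J{\left(k{\left(3,6 \right)},-7 \right)} E = -68 + \left(-4 + 3\right) 405 = -68 - 405 = -473$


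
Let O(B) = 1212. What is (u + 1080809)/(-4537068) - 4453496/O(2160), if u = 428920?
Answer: -1683970331773/458243868 ≈ -3674.8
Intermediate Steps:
(u + 1080809)/(-4537068) - 4453496/O(2160) = (428920 + 1080809)/(-4537068) - 4453496/1212 = 1509729*(-1/4537068) - 4453496*1/1212 = -503243/1512356 - 1113374/303 = -1683970331773/458243868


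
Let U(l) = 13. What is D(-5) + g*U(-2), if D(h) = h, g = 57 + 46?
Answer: 1334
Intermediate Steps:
g = 103
D(-5) + g*U(-2) = -5 + 103*13 = -5 + 1339 = 1334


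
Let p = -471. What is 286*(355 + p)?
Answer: -33176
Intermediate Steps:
286*(355 + p) = 286*(355 - 471) = 286*(-116) = -33176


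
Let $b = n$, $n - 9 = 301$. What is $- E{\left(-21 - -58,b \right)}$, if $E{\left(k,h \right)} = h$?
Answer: $-310$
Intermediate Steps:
$n = 310$ ($n = 9 + 301 = 310$)
$b = 310$
$- E{\left(-21 - -58,b \right)} = \left(-1\right) 310 = -310$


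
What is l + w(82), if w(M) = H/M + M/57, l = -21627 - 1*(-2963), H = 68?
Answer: -43612468/2337 ≈ -18662.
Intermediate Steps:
l = -18664 (l = -21627 + 2963 = -18664)
w(M) = 68/M + M/57
l + w(82) = -18664 + (68/82 + (1/57)*82) = -18664 + (68*(1/82) + 82/57) = -18664 + (34/41 + 82/57) = -18664 + 5300/2337 = -43612468/2337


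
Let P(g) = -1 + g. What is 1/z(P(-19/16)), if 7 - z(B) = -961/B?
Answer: -35/15131 ≈ -0.0023131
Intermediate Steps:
z(B) = 7 + 961/B (z(B) = 7 - (-961)/B = 7 + 961/B)
1/z(P(-19/16)) = 1/(7 + 961/(-1 - 19/16)) = 1/(7 + 961/(-35/16)) = 1/(7 + 961*(-16/35)) = 1/(7 - 15376/35) = 1/(-15131/35) = -35/15131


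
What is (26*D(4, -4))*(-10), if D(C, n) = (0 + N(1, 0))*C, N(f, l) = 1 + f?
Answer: -2080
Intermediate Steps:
D(C, n) = 2*C (D(C, n) = (0 + (1 + 1))*C = (0 + 2)*C = 2*C)
(26*D(4, -4))*(-10) = (26*(2*4))*(-10) = (26*8)*(-10) = 208*(-10) = -2080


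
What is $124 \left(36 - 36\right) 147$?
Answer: $0$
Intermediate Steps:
$124 \left(36 - 36\right) 147 = 124 \cdot 0 \cdot 147 = 0 \cdot 147 = 0$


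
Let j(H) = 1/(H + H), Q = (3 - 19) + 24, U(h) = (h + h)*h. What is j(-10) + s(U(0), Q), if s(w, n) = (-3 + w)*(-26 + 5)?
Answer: 1259/20 ≈ 62.950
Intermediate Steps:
U(h) = 2*h**2 (U(h) = (2*h)*h = 2*h**2)
Q = 8 (Q = -16 + 24 = 8)
s(w, n) = 63 - 21*w (s(w, n) = (-3 + w)*(-21) = 63 - 21*w)
j(H) = 1/(2*H)
j(-10) + s(U(0), Q) = (1/2)/(-10) + (63 - 42*0**2) = (1/2)*(-1/10) + (63 - 42*0) = -1/20 + (63 - 21*0) = -1/20 + (63 + 0) = -1/20 + 63 = 1259/20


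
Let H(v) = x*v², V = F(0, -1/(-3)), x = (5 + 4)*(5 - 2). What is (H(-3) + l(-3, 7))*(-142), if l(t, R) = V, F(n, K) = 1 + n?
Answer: -34648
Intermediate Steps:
x = 27 (x = 9*3 = 27)
V = 1 (V = 1 + 0 = 1)
l(t, R) = 1
H(v) = 27*v²
(H(-3) + l(-3, 7))*(-142) = (27*(-3)² + 1)*(-142) = (27*9 + 1)*(-142) = (243 + 1)*(-142) = 244*(-142) = -34648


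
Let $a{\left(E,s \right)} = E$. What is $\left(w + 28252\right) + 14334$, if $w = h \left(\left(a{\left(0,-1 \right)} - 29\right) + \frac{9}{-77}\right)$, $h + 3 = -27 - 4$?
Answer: $\frac{3355350}{77} \approx 43576.0$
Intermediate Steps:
$h = -34$ ($h = -3 - 31 = -34$)
$w = \frac{76228}{77}$ ($w = - 34 \left(\left(0 - 29\right) + \frac{9}{-77}\right) = - 34 \left(\left(0 - 29\right) + 9 \left(- \frac{1}{77}\right)\right) = - 34 \left(-29 - \frac{9}{77}\right) = \left(-34\right) \left(- \frac{2242}{77}\right) = \frac{76228}{77} \approx 989.97$)
$\left(w + 28252\right) + 14334 = \left(\frac{76228}{77} + 28252\right) + 14334 = \frac{2251632}{77} + 14334 = \frac{3355350}{77}$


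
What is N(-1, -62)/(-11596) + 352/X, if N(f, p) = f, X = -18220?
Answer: -1015893/52819780 ≈ -0.019233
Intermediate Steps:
N(-1, -62)/(-11596) + 352/X = -1/(-11596) + 352/(-18220) = -1*(-1/11596) + 352*(-1/18220) = 1/11596 - 88/4555 = -1015893/52819780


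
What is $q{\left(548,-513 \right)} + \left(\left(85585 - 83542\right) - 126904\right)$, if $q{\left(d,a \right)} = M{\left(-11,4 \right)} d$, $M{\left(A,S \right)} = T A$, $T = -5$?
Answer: $-94721$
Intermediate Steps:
$M{\left(A,S \right)} = - 5 A$
$q{\left(d,a \right)} = 55 d$ ($q{\left(d,a \right)} = \left(-5\right) \left(-11\right) d = 55 d$)
$q{\left(548,-513 \right)} + \left(\left(85585 - 83542\right) - 126904\right) = 55 \cdot 548 + \left(\left(85585 - 83542\right) - 126904\right) = 30140 + \left(2043 - 126904\right) = 30140 - 124861 = -94721$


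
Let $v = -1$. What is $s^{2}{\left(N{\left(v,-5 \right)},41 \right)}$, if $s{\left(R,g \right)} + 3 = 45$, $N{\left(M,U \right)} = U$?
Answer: $1764$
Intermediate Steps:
$s{\left(R,g \right)} = 42$ ($s{\left(R,g \right)} = -3 + 45 = 42$)
$s^{2}{\left(N{\left(v,-5 \right)},41 \right)} = 42^{2} = 1764$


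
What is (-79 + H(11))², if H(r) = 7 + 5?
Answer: 4489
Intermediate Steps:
H(r) = 12
(-79 + H(11))² = (-79 + 12)² = (-67)² = 4489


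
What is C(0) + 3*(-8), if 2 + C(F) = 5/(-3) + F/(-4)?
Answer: -83/3 ≈ -27.667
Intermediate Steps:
C(F) = -11/3 - F/4 (C(F) = -2 + (5/(-3) + F/(-4)) = -2 + (5*(-⅓) + F*(-¼)) = -2 + (-5/3 - F/4) = -11/3 - F/4)
C(0) + 3*(-8) = (-11/3 - ¼*0) + 3*(-8) = (-11/3 + 0) - 24 = -11/3 - 24 = -83/3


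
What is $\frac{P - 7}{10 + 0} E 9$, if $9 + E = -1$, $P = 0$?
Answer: $63$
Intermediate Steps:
$E = -10$ ($E = -9 - 1 = -10$)
$\frac{P - 7}{10 + 0} E 9 = \frac{0 - 7}{10 + 0} \left(-10\right) 9 = - \frac{7}{10} \left(-10\right) 9 = \left(-7\right) \frac{1}{10} \left(-10\right) 9 = \left(- \frac{7}{10}\right) \left(-10\right) 9 = 7 \cdot 9 = 63$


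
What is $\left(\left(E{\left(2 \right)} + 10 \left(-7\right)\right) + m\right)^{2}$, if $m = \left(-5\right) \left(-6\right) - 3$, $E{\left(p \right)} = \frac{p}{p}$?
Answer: $1764$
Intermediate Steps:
$E{\left(p \right)} = 1$
$m = 27$ ($m = 30 - 3 = 27$)
$\left(\left(E{\left(2 \right)} + 10 \left(-7\right)\right) + m\right)^{2} = \left(\left(1 + 10 \left(-7\right)\right) + 27\right)^{2} = \left(\left(1 - 70\right) + 27\right)^{2} = \left(-69 + 27\right)^{2} = \left(-42\right)^{2} = 1764$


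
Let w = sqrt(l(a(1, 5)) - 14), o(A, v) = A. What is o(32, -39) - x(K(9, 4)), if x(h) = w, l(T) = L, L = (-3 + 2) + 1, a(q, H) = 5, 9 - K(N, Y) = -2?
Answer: 32 - I*sqrt(14) ≈ 32.0 - 3.7417*I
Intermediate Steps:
K(N, Y) = 11 (K(N, Y) = 9 - 1*(-2) = 9 + 2 = 11)
L = 0 (L = -1 + 1 = 0)
l(T) = 0
w = I*sqrt(14) (w = sqrt(0 - 14) = sqrt(-14) = I*sqrt(14) ≈ 3.7417*I)
x(h) = I*sqrt(14)
o(32, -39) - x(K(9, 4)) = 32 - I*sqrt(14)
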